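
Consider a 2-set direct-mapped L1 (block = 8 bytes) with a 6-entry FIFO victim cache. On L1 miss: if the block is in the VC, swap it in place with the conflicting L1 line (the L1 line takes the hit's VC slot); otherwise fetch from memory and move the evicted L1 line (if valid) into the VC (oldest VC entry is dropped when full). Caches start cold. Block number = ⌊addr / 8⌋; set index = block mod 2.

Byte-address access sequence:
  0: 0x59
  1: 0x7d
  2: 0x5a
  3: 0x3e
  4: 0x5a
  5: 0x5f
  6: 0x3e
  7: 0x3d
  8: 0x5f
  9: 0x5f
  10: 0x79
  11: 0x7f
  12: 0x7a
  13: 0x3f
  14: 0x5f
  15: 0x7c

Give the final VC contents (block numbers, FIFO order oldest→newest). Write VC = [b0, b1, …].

VC = [7, 11]

#0 0x59→b11/s1 MISS; vc=[]
#1 0x7d→b15/s1 MISS; vc=[11]
#2 0x5a→b11/s1 VC-HIT; vc=[15]
#3 0x3e→b7/s1 MISS; vc=[15,11]
#4 0x5a→b11/s1 VC-HIT; vc=[15,7]
#5 0x5f→b11/s1 L1-HIT; vc=[15,7]
#6 0x3e→b7/s1 VC-HIT; vc=[15,11]
#7 0x3d→b7/s1 L1-HIT; vc=[15,11]
#8 0x5f→b11/s1 VC-HIT; vc=[15,7]
#9 0x5f→b11/s1 L1-HIT; vc=[15,7]
#10 0x79→b15/s1 VC-HIT; vc=[11,7]
#11 0x7f→b15/s1 L1-HIT; vc=[11,7]
#12 0x7a→b15/s1 L1-HIT; vc=[11,7]
#13 0x3f→b7/s1 VC-HIT; vc=[11,15]
#14 0x5f→b11/s1 VC-HIT; vc=[7,15]
#15 0x7c→b15/s1 VC-HIT; vc=[7,11]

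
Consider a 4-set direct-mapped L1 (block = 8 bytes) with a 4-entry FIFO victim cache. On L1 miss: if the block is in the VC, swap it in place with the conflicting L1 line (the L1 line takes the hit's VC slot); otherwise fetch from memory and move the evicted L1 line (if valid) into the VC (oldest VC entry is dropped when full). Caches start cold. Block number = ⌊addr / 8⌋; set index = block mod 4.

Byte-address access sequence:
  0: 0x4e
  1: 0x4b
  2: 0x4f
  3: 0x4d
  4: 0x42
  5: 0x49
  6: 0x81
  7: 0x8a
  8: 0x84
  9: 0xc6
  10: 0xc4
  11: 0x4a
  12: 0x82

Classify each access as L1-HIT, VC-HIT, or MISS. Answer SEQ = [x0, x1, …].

  [0] addr=0x4e blk=9 s=1: MISS | VC []
  [1] addr=0x4b blk=9 s=1: L1-HIT | VC []
  [2] addr=0x4f blk=9 s=1: L1-HIT | VC []
  [3] addr=0x4d blk=9 s=1: L1-HIT | VC []
  [4] addr=0x42 blk=8 s=0: MISS | VC []
  [5] addr=0x49 blk=9 s=1: L1-HIT | VC []
  [6] addr=0x81 blk=16 s=0: MISS | VC [8]
  [7] addr=0x8a blk=17 s=1: MISS | VC [8, 9]
  [8] addr=0x84 blk=16 s=0: L1-HIT | VC [8, 9]
  [9] addr=0xc6 blk=24 s=0: MISS | VC [8, 9, 16]
  [10] addr=0xc4 blk=24 s=0: L1-HIT | VC [8, 9, 16]
  [11] addr=0x4a blk=9 s=1: VC-HIT | VC [8, 17, 16]
  [12] addr=0x82 blk=16 s=0: VC-HIT | VC [8, 17, 24]

SEQ = [MISS, L1-HIT, L1-HIT, L1-HIT, MISS, L1-HIT, MISS, MISS, L1-HIT, MISS, L1-HIT, VC-HIT, VC-HIT]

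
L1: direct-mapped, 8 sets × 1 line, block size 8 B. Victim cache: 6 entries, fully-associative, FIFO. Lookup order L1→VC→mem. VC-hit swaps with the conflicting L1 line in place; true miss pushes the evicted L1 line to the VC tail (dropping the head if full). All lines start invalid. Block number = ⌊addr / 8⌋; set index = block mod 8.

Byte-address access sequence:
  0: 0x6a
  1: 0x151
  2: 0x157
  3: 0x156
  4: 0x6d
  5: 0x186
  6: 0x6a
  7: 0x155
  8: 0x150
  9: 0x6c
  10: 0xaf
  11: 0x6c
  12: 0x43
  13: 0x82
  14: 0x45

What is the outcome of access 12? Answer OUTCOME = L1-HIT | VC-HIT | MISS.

OUTCOME = MISS

#0 0x6a→b13/s5 MISS; vc=[]
#1 0x151→b42/s2 MISS; vc=[]
#2 0x157→b42/s2 L1-HIT; vc=[]
#3 0x156→b42/s2 L1-HIT; vc=[]
#4 0x6d→b13/s5 L1-HIT; vc=[]
#5 0x186→b48/s0 MISS; vc=[]
#6 0x6a→b13/s5 L1-HIT; vc=[]
#7 0x155→b42/s2 L1-HIT; vc=[]
#8 0x150→b42/s2 L1-HIT; vc=[]
#9 0x6c→b13/s5 L1-HIT; vc=[]
#10 0xaf→b21/s5 MISS; vc=[13]
#11 0x6c→b13/s5 VC-HIT; vc=[21]
#12 0x43→b8/s0 MISS; vc=[21,48]
#13 0x82→b16/s0 MISS; vc=[21,48,8]
#14 0x45→b8/s0 VC-HIT; vc=[21,48,16]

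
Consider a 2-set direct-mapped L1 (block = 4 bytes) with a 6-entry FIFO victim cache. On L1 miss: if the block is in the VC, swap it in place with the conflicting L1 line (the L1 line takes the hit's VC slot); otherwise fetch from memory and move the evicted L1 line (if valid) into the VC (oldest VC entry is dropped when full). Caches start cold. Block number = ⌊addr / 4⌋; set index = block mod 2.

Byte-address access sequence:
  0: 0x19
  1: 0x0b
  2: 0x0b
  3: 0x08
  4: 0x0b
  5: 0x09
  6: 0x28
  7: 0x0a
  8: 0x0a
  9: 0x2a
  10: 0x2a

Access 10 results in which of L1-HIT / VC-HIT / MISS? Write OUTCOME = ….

#0 0x19→b6/s0 MISS; vc=[]
#1 0xb→b2/s0 MISS; vc=[6]
#2 0xb→b2/s0 L1-HIT; vc=[6]
#3 0x8→b2/s0 L1-HIT; vc=[6]
#4 0xb→b2/s0 L1-HIT; vc=[6]
#5 0x9→b2/s0 L1-HIT; vc=[6]
#6 0x28→b10/s0 MISS; vc=[6,2]
#7 0xa→b2/s0 VC-HIT; vc=[6,10]
#8 0xa→b2/s0 L1-HIT; vc=[6,10]
#9 0x2a→b10/s0 VC-HIT; vc=[6,2]
#10 0x2a→b10/s0 L1-HIT; vc=[6,2]

OUTCOME = L1-HIT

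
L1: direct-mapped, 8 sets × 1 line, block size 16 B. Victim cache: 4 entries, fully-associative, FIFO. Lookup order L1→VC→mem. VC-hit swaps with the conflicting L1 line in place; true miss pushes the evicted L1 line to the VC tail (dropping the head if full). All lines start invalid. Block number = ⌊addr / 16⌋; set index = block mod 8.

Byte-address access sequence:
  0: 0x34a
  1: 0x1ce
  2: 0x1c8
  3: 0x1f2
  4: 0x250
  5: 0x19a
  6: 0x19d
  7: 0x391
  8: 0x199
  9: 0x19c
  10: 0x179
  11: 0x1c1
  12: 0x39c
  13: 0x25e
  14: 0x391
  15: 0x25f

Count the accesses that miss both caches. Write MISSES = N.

0: 0x34a (blk 52, set 4) → MISS  vc=[]
1: 0x1ce (blk 28, set 4) → MISS  vc=[52]
2: 0x1c8 (blk 28, set 4) → L1-HIT  vc=[52]
3: 0x1f2 (blk 31, set 7) → MISS  vc=[52]
4: 0x250 (blk 37, set 5) → MISS  vc=[52]
5: 0x19a (blk 25, set 1) → MISS  vc=[52]
6: 0x19d (blk 25, set 1) → L1-HIT  vc=[52]
7: 0x391 (blk 57, set 1) → MISS  vc=[52, 25]
8: 0x199 (blk 25, set 1) → VC-HIT  vc=[52, 57]
9: 0x19c (blk 25, set 1) → L1-HIT  vc=[52, 57]
10: 0x179 (blk 23, set 7) → MISS  vc=[52, 57, 31]
11: 0x1c1 (blk 28, set 4) → L1-HIT  vc=[52, 57, 31]
12: 0x39c (blk 57, set 1) → VC-HIT  vc=[52, 25, 31]
13: 0x25e (blk 37, set 5) → L1-HIT  vc=[52, 25, 31]
14: 0x391 (blk 57, set 1) → L1-HIT  vc=[52, 25, 31]
15: 0x25f (blk 37, set 5) → L1-HIT  vc=[52, 25, 31]

MISSES = 7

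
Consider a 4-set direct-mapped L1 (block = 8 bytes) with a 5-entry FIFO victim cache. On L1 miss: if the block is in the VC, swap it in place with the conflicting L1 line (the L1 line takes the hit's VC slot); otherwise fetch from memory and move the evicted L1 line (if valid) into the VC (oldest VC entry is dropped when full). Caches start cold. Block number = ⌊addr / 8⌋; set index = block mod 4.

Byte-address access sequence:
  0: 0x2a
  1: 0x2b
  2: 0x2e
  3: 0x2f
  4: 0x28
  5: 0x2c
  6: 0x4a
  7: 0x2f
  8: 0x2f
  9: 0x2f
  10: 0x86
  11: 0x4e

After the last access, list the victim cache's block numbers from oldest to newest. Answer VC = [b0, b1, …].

VC = [5]

#0 0x2a→b5/s1 MISS; vc=[]
#1 0x2b→b5/s1 L1-HIT; vc=[]
#2 0x2e→b5/s1 L1-HIT; vc=[]
#3 0x2f→b5/s1 L1-HIT; vc=[]
#4 0x28→b5/s1 L1-HIT; vc=[]
#5 0x2c→b5/s1 L1-HIT; vc=[]
#6 0x4a→b9/s1 MISS; vc=[5]
#7 0x2f→b5/s1 VC-HIT; vc=[9]
#8 0x2f→b5/s1 L1-HIT; vc=[9]
#9 0x2f→b5/s1 L1-HIT; vc=[9]
#10 0x86→b16/s0 MISS; vc=[9]
#11 0x4e→b9/s1 VC-HIT; vc=[5]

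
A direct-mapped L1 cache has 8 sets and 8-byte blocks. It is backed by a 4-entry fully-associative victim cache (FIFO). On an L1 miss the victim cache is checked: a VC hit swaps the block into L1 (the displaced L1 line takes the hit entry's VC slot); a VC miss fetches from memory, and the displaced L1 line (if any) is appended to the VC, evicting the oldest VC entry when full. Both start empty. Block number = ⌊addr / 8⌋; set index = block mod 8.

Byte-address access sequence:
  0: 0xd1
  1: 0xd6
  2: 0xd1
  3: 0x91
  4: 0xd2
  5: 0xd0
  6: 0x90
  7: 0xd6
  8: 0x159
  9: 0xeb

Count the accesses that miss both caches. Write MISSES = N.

  [0] addr=0xd1 blk=26 s=2: MISS | VC []
  [1] addr=0xd6 blk=26 s=2: L1-HIT | VC []
  [2] addr=0xd1 blk=26 s=2: L1-HIT | VC []
  [3] addr=0x91 blk=18 s=2: MISS | VC [26]
  [4] addr=0xd2 blk=26 s=2: VC-HIT | VC [18]
  [5] addr=0xd0 blk=26 s=2: L1-HIT | VC [18]
  [6] addr=0x90 blk=18 s=2: VC-HIT | VC [26]
  [7] addr=0xd6 blk=26 s=2: VC-HIT | VC [18]
  [8] addr=0x159 blk=43 s=3: MISS | VC [18]
  [9] addr=0xeb blk=29 s=5: MISS | VC [18]

MISSES = 4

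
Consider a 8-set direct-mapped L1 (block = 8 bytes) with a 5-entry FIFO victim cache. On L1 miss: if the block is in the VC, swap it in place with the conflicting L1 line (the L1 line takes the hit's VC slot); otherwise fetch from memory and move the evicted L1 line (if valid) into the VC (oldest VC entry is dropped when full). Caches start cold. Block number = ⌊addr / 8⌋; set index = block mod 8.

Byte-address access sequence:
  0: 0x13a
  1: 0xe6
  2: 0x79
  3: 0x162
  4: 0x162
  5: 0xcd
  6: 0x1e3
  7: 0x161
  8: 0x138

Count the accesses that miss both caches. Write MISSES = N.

#0 0x13a→b39/s7 MISS; vc=[]
#1 0xe6→b28/s4 MISS; vc=[]
#2 0x79→b15/s7 MISS; vc=[39]
#3 0x162→b44/s4 MISS; vc=[39,28]
#4 0x162→b44/s4 L1-HIT; vc=[39,28]
#5 0xcd→b25/s1 MISS; vc=[39,28]
#6 0x1e3→b60/s4 MISS; vc=[39,28,44]
#7 0x161→b44/s4 VC-HIT; vc=[39,28,60]
#8 0x138→b39/s7 VC-HIT; vc=[15,28,60]

MISSES = 6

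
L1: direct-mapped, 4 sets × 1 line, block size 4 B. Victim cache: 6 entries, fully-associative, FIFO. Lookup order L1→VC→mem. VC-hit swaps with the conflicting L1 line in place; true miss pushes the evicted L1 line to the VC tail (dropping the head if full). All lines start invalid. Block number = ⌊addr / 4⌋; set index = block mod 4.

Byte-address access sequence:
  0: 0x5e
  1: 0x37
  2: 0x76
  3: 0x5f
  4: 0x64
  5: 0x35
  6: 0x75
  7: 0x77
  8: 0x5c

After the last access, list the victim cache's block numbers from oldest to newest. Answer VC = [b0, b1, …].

VC = [25, 13]

  [0] addr=0x5e blk=23 s=3: MISS | VC []
  [1] addr=0x37 blk=13 s=1: MISS | VC []
  [2] addr=0x76 blk=29 s=1: MISS | VC [13]
  [3] addr=0x5f blk=23 s=3: L1-HIT | VC [13]
  [4] addr=0x64 blk=25 s=1: MISS | VC [13, 29]
  [5] addr=0x35 blk=13 s=1: VC-HIT | VC [25, 29]
  [6] addr=0x75 blk=29 s=1: VC-HIT | VC [25, 13]
  [7] addr=0x77 blk=29 s=1: L1-HIT | VC [25, 13]
  [8] addr=0x5c blk=23 s=3: L1-HIT | VC [25, 13]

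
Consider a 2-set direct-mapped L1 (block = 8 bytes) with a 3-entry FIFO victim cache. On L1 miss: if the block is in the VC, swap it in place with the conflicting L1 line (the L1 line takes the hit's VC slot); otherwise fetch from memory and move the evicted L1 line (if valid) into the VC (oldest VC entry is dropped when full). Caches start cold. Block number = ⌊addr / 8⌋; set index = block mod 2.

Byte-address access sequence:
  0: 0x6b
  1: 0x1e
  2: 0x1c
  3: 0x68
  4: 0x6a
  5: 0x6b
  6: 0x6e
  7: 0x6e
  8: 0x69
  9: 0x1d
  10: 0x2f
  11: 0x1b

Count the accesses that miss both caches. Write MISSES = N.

MISSES = 3

#0 0x6b→b13/s1 MISS; vc=[]
#1 0x1e→b3/s1 MISS; vc=[13]
#2 0x1c→b3/s1 L1-HIT; vc=[13]
#3 0x68→b13/s1 VC-HIT; vc=[3]
#4 0x6a→b13/s1 L1-HIT; vc=[3]
#5 0x6b→b13/s1 L1-HIT; vc=[3]
#6 0x6e→b13/s1 L1-HIT; vc=[3]
#7 0x6e→b13/s1 L1-HIT; vc=[3]
#8 0x69→b13/s1 L1-HIT; vc=[3]
#9 0x1d→b3/s1 VC-HIT; vc=[13]
#10 0x2f→b5/s1 MISS; vc=[13,3]
#11 0x1b→b3/s1 VC-HIT; vc=[13,5]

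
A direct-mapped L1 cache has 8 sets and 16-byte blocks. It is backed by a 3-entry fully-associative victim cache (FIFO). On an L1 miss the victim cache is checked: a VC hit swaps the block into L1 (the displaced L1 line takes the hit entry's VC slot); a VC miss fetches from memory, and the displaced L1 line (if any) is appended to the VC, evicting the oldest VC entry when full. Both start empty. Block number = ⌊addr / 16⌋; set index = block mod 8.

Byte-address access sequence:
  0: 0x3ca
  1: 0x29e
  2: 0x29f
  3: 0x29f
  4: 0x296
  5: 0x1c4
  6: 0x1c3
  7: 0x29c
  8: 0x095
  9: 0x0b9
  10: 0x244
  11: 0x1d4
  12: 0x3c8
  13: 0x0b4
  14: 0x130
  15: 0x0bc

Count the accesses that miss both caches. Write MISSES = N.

#0 0x3ca→b60/s4 MISS; vc=[]
#1 0x29e→b41/s1 MISS; vc=[]
#2 0x29f→b41/s1 L1-HIT; vc=[]
#3 0x29f→b41/s1 L1-HIT; vc=[]
#4 0x296→b41/s1 L1-HIT; vc=[]
#5 0x1c4→b28/s4 MISS; vc=[60]
#6 0x1c3→b28/s4 L1-HIT; vc=[60]
#7 0x29c→b41/s1 L1-HIT; vc=[60]
#8 0x95→b9/s1 MISS; vc=[60,41]
#9 0xb9→b11/s3 MISS; vc=[60,41]
#10 0x244→b36/s4 MISS; vc=[60,41,28]
#11 0x1d4→b29/s5 MISS; vc=[60,41,28]
#12 0x3c8→b60/s4 VC-HIT; vc=[36,41,28]
#13 0xb4→b11/s3 L1-HIT; vc=[36,41,28]
#14 0x130→b19/s3 MISS; vc=[41,28,11]
#15 0xbc→b11/s3 VC-HIT; vc=[41,28,19]

MISSES = 8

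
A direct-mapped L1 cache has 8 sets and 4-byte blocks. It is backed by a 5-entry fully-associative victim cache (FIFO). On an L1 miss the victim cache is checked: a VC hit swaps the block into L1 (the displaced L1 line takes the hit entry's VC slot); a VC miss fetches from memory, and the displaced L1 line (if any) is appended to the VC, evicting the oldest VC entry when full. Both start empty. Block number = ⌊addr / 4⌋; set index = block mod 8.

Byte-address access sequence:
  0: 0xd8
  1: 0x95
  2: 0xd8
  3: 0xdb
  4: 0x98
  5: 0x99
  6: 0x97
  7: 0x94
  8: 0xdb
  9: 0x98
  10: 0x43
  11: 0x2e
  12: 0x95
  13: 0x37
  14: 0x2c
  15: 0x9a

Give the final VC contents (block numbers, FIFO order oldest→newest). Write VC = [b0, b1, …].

  [0] addr=0xd8 blk=54 s=6: MISS | VC []
  [1] addr=0x95 blk=37 s=5: MISS | VC []
  [2] addr=0xd8 blk=54 s=6: L1-HIT | VC []
  [3] addr=0xdb blk=54 s=6: L1-HIT | VC []
  [4] addr=0x98 blk=38 s=6: MISS | VC [54]
  [5] addr=0x99 blk=38 s=6: L1-HIT | VC [54]
  [6] addr=0x97 blk=37 s=5: L1-HIT | VC [54]
  [7] addr=0x94 blk=37 s=5: L1-HIT | VC [54]
  [8] addr=0xdb blk=54 s=6: VC-HIT | VC [38]
  [9] addr=0x98 blk=38 s=6: VC-HIT | VC [54]
  [10] addr=0x43 blk=16 s=0: MISS | VC [54]
  [11] addr=0x2e blk=11 s=3: MISS | VC [54]
  [12] addr=0x95 blk=37 s=5: L1-HIT | VC [54]
  [13] addr=0x37 blk=13 s=5: MISS | VC [54, 37]
  [14] addr=0x2c blk=11 s=3: L1-HIT | VC [54, 37]
  [15] addr=0x9a blk=38 s=6: L1-HIT | VC [54, 37]

VC = [54, 37]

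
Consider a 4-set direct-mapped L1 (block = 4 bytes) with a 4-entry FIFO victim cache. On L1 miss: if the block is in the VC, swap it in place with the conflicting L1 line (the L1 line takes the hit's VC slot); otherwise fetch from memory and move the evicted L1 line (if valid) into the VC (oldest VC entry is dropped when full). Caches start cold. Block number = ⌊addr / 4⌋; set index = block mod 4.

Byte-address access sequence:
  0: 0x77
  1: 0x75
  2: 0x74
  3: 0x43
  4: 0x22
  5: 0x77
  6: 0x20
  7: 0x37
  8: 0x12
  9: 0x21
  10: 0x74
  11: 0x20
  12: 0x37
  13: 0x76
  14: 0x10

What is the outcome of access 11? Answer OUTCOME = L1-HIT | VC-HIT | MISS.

#0 0x77→b29/s1 MISS; vc=[]
#1 0x75→b29/s1 L1-HIT; vc=[]
#2 0x74→b29/s1 L1-HIT; vc=[]
#3 0x43→b16/s0 MISS; vc=[]
#4 0x22→b8/s0 MISS; vc=[16]
#5 0x77→b29/s1 L1-HIT; vc=[16]
#6 0x20→b8/s0 L1-HIT; vc=[16]
#7 0x37→b13/s1 MISS; vc=[16,29]
#8 0x12→b4/s0 MISS; vc=[16,29,8]
#9 0x21→b8/s0 VC-HIT; vc=[16,29,4]
#10 0x74→b29/s1 VC-HIT; vc=[16,13,4]
#11 0x20→b8/s0 L1-HIT; vc=[16,13,4]
#12 0x37→b13/s1 VC-HIT; vc=[16,29,4]
#13 0x76→b29/s1 VC-HIT; vc=[16,13,4]
#14 0x10→b4/s0 VC-HIT; vc=[16,13,8]

OUTCOME = L1-HIT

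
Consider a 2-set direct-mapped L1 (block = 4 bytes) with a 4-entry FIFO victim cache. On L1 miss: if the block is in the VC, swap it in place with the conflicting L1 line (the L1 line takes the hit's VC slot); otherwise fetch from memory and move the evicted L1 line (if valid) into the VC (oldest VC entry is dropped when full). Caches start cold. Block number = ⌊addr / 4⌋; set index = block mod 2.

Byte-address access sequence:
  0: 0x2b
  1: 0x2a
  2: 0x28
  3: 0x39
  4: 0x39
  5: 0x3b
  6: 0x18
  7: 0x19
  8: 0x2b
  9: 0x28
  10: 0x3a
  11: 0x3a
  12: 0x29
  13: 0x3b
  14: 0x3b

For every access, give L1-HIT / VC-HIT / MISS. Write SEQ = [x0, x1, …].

SEQ = [MISS, L1-HIT, L1-HIT, MISS, L1-HIT, L1-HIT, MISS, L1-HIT, VC-HIT, L1-HIT, VC-HIT, L1-HIT, VC-HIT, VC-HIT, L1-HIT]

0: 0x2b (blk 10, set 0) → MISS  vc=[]
1: 0x2a (blk 10, set 0) → L1-HIT  vc=[]
2: 0x28 (blk 10, set 0) → L1-HIT  vc=[]
3: 0x39 (blk 14, set 0) → MISS  vc=[10]
4: 0x39 (blk 14, set 0) → L1-HIT  vc=[10]
5: 0x3b (blk 14, set 0) → L1-HIT  vc=[10]
6: 0x18 (blk 6, set 0) → MISS  vc=[10, 14]
7: 0x19 (blk 6, set 0) → L1-HIT  vc=[10, 14]
8: 0x2b (blk 10, set 0) → VC-HIT  vc=[6, 14]
9: 0x28 (blk 10, set 0) → L1-HIT  vc=[6, 14]
10: 0x3a (blk 14, set 0) → VC-HIT  vc=[6, 10]
11: 0x3a (blk 14, set 0) → L1-HIT  vc=[6, 10]
12: 0x29 (blk 10, set 0) → VC-HIT  vc=[6, 14]
13: 0x3b (blk 14, set 0) → VC-HIT  vc=[6, 10]
14: 0x3b (blk 14, set 0) → L1-HIT  vc=[6, 10]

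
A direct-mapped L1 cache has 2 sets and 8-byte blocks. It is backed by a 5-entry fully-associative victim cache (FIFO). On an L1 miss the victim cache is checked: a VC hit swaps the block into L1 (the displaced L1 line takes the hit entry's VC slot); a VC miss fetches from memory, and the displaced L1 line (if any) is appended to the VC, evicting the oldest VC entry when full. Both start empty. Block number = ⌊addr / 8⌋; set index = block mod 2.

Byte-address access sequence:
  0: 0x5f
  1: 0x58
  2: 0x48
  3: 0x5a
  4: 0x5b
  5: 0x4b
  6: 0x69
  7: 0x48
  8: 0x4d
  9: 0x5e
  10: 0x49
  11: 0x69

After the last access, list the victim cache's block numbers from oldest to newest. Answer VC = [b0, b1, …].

0: 0x5f (blk 11, set 1) → MISS  vc=[]
1: 0x58 (blk 11, set 1) → L1-HIT  vc=[]
2: 0x48 (blk 9, set 1) → MISS  vc=[11]
3: 0x5a (blk 11, set 1) → VC-HIT  vc=[9]
4: 0x5b (blk 11, set 1) → L1-HIT  vc=[9]
5: 0x4b (blk 9, set 1) → VC-HIT  vc=[11]
6: 0x69 (blk 13, set 1) → MISS  vc=[11, 9]
7: 0x48 (blk 9, set 1) → VC-HIT  vc=[11, 13]
8: 0x4d (blk 9, set 1) → L1-HIT  vc=[11, 13]
9: 0x5e (blk 11, set 1) → VC-HIT  vc=[9, 13]
10: 0x49 (blk 9, set 1) → VC-HIT  vc=[11, 13]
11: 0x69 (blk 13, set 1) → VC-HIT  vc=[11, 9]

VC = [11, 9]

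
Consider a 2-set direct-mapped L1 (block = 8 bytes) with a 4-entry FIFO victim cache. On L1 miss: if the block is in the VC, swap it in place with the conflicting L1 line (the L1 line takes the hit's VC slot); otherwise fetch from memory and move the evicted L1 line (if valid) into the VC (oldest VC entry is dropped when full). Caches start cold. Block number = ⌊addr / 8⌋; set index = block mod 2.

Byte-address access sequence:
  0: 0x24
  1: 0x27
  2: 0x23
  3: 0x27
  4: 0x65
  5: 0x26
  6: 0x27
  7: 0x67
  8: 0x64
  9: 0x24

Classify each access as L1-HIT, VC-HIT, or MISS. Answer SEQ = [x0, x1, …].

0: 0x24 (blk 4, set 0) → MISS  vc=[]
1: 0x27 (blk 4, set 0) → L1-HIT  vc=[]
2: 0x23 (blk 4, set 0) → L1-HIT  vc=[]
3: 0x27 (blk 4, set 0) → L1-HIT  vc=[]
4: 0x65 (blk 12, set 0) → MISS  vc=[4]
5: 0x26 (blk 4, set 0) → VC-HIT  vc=[12]
6: 0x27 (blk 4, set 0) → L1-HIT  vc=[12]
7: 0x67 (blk 12, set 0) → VC-HIT  vc=[4]
8: 0x64 (blk 12, set 0) → L1-HIT  vc=[4]
9: 0x24 (blk 4, set 0) → VC-HIT  vc=[12]

SEQ = [MISS, L1-HIT, L1-HIT, L1-HIT, MISS, VC-HIT, L1-HIT, VC-HIT, L1-HIT, VC-HIT]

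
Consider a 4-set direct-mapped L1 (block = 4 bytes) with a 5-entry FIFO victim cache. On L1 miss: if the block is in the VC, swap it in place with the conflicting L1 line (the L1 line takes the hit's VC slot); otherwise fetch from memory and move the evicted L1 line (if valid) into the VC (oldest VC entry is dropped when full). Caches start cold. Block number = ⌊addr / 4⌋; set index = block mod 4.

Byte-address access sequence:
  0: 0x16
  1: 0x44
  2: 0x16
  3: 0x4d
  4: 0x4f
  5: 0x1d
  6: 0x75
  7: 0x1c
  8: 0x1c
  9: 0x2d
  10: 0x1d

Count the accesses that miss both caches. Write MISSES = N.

MISSES = 6

  [0] addr=0x16 blk=5 s=1: MISS | VC []
  [1] addr=0x44 blk=17 s=1: MISS | VC [5]
  [2] addr=0x16 blk=5 s=1: VC-HIT | VC [17]
  [3] addr=0x4d blk=19 s=3: MISS | VC [17]
  [4] addr=0x4f blk=19 s=3: L1-HIT | VC [17]
  [5] addr=0x1d blk=7 s=3: MISS | VC [17, 19]
  [6] addr=0x75 blk=29 s=1: MISS | VC [17, 19, 5]
  [7] addr=0x1c blk=7 s=3: L1-HIT | VC [17, 19, 5]
  [8] addr=0x1c blk=7 s=3: L1-HIT | VC [17, 19, 5]
  [9] addr=0x2d blk=11 s=3: MISS | VC [17, 19, 5, 7]
  [10] addr=0x1d blk=7 s=3: VC-HIT | VC [17, 19, 5, 11]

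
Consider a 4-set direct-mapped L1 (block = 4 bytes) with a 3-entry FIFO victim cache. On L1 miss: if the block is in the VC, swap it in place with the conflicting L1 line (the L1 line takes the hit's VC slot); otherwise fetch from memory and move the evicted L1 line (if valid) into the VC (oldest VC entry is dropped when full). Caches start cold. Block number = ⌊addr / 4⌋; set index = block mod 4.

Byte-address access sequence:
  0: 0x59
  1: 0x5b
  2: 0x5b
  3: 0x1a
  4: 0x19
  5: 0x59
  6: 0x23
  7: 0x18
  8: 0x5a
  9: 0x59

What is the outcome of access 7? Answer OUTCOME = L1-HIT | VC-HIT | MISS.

#0 0x59→b22/s2 MISS; vc=[]
#1 0x5b→b22/s2 L1-HIT; vc=[]
#2 0x5b→b22/s2 L1-HIT; vc=[]
#3 0x1a→b6/s2 MISS; vc=[22]
#4 0x19→b6/s2 L1-HIT; vc=[22]
#5 0x59→b22/s2 VC-HIT; vc=[6]
#6 0x23→b8/s0 MISS; vc=[6]
#7 0x18→b6/s2 VC-HIT; vc=[22]
#8 0x5a→b22/s2 VC-HIT; vc=[6]
#9 0x59→b22/s2 L1-HIT; vc=[6]

OUTCOME = VC-HIT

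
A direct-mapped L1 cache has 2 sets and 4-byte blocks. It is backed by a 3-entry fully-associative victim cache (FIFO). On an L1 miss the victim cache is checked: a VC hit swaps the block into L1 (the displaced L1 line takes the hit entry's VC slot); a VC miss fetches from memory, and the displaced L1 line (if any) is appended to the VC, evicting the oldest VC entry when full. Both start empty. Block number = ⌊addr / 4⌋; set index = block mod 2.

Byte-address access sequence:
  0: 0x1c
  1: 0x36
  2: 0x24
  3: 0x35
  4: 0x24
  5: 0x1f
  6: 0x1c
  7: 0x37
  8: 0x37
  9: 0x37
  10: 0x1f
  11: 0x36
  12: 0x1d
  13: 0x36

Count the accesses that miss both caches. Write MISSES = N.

  [0] addr=0x1c blk=7 s=1: MISS | VC []
  [1] addr=0x36 blk=13 s=1: MISS | VC [7]
  [2] addr=0x24 blk=9 s=1: MISS | VC [7, 13]
  [3] addr=0x35 blk=13 s=1: VC-HIT | VC [7, 9]
  [4] addr=0x24 blk=9 s=1: VC-HIT | VC [7, 13]
  [5] addr=0x1f blk=7 s=1: VC-HIT | VC [9, 13]
  [6] addr=0x1c blk=7 s=1: L1-HIT | VC [9, 13]
  [7] addr=0x37 blk=13 s=1: VC-HIT | VC [9, 7]
  [8] addr=0x37 blk=13 s=1: L1-HIT | VC [9, 7]
  [9] addr=0x37 blk=13 s=1: L1-HIT | VC [9, 7]
  [10] addr=0x1f blk=7 s=1: VC-HIT | VC [9, 13]
  [11] addr=0x36 blk=13 s=1: VC-HIT | VC [9, 7]
  [12] addr=0x1d blk=7 s=1: VC-HIT | VC [9, 13]
  [13] addr=0x36 blk=13 s=1: VC-HIT | VC [9, 7]

MISSES = 3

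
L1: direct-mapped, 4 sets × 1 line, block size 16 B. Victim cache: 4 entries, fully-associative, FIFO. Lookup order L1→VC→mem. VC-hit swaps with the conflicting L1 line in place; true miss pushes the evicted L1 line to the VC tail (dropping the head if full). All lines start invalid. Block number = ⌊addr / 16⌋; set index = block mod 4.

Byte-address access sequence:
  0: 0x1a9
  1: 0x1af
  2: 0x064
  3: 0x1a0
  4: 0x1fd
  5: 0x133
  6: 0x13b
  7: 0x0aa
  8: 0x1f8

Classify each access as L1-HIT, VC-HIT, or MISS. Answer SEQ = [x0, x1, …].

#0 0x1a9→b26/s2 MISS; vc=[]
#1 0x1af→b26/s2 L1-HIT; vc=[]
#2 0x64→b6/s2 MISS; vc=[26]
#3 0x1a0→b26/s2 VC-HIT; vc=[6]
#4 0x1fd→b31/s3 MISS; vc=[6]
#5 0x133→b19/s3 MISS; vc=[6,31]
#6 0x13b→b19/s3 L1-HIT; vc=[6,31]
#7 0xaa→b10/s2 MISS; vc=[6,31,26]
#8 0x1f8→b31/s3 VC-HIT; vc=[6,19,26]

SEQ = [MISS, L1-HIT, MISS, VC-HIT, MISS, MISS, L1-HIT, MISS, VC-HIT]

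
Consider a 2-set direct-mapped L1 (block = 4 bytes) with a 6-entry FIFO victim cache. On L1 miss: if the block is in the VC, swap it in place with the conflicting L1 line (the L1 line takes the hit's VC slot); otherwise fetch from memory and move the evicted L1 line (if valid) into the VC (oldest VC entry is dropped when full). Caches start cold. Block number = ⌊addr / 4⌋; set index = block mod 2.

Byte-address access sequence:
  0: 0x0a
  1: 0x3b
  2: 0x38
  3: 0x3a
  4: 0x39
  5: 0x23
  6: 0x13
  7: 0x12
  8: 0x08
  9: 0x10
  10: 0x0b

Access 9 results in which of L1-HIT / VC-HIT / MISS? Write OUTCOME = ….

OUTCOME = VC-HIT

0: 0xa (blk 2, set 0) → MISS  vc=[]
1: 0x3b (blk 14, set 0) → MISS  vc=[2]
2: 0x38 (blk 14, set 0) → L1-HIT  vc=[2]
3: 0x3a (blk 14, set 0) → L1-HIT  vc=[2]
4: 0x39 (blk 14, set 0) → L1-HIT  vc=[2]
5: 0x23 (blk 8, set 0) → MISS  vc=[2, 14]
6: 0x13 (blk 4, set 0) → MISS  vc=[2, 14, 8]
7: 0x12 (blk 4, set 0) → L1-HIT  vc=[2, 14, 8]
8: 0x8 (blk 2, set 0) → VC-HIT  vc=[4, 14, 8]
9: 0x10 (blk 4, set 0) → VC-HIT  vc=[2, 14, 8]
10: 0xb (blk 2, set 0) → VC-HIT  vc=[4, 14, 8]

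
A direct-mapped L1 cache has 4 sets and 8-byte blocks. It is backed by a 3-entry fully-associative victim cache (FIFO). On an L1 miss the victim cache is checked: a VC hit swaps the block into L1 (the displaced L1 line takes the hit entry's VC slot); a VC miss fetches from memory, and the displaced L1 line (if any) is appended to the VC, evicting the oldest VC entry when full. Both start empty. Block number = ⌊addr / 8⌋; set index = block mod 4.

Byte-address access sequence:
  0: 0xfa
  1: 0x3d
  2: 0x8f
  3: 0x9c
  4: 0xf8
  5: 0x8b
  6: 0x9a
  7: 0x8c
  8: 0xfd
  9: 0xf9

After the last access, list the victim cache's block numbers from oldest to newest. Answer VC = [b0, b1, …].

VC = [19, 7]

0: 0xfa (blk 31, set 3) → MISS  vc=[]
1: 0x3d (blk 7, set 3) → MISS  vc=[31]
2: 0x8f (blk 17, set 1) → MISS  vc=[31]
3: 0x9c (blk 19, set 3) → MISS  vc=[31, 7]
4: 0xf8 (blk 31, set 3) → VC-HIT  vc=[19, 7]
5: 0x8b (blk 17, set 1) → L1-HIT  vc=[19, 7]
6: 0x9a (blk 19, set 3) → VC-HIT  vc=[31, 7]
7: 0x8c (blk 17, set 1) → L1-HIT  vc=[31, 7]
8: 0xfd (blk 31, set 3) → VC-HIT  vc=[19, 7]
9: 0xf9 (blk 31, set 3) → L1-HIT  vc=[19, 7]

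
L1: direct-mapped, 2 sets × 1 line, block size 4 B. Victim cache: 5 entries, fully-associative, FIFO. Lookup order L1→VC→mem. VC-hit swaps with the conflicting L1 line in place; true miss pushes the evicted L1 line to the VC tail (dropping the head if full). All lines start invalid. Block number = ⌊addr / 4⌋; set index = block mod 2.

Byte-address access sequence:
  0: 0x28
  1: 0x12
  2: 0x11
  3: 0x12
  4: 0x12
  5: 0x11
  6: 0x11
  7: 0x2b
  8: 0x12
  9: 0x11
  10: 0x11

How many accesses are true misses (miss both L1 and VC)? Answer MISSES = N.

#0 0x28→b10/s0 MISS; vc=[]
#1 0x12→b4/s0 MISS; vc=[10]
#2 0x11→b4/s0 L1-HIT; vc=[10]
#3 0x12→b4/s0 L1-HIT; vc=[10]
#4 0x12→b4/s0 L1-HIT; vc=[10]
#5 0x11→b4/s0 L1-HIT; vc=[10]
#6 0x11→b4/s0 L1-HIT; vc=[10]
#7 0x2b→b10/s0 VC-HIT; vc=[4]
#8 0x12→b4/s0 VC-HIT; vc=[10]
#9 0x11→b4/s0 L1-HIT; vc=[10]
#10 0x11→b4/s0 L1-HIT; vc=[10]

MISSES = 2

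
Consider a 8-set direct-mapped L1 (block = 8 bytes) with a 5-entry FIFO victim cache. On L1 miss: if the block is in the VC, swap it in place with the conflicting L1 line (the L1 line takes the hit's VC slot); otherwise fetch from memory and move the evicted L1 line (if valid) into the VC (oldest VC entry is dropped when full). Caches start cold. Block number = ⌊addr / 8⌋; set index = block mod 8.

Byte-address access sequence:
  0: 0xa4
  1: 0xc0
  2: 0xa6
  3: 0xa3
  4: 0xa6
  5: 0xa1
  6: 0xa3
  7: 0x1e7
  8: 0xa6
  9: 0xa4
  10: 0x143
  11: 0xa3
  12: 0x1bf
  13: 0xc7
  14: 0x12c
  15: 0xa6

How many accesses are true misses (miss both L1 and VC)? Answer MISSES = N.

MISSES = 6

#0 0xa4→b20/s4 MISS; vc=[]
#1 0xc0→b24/s0 MISS; vc=[]
#2 0xa6→b20/s4 L1-HIT; vc=[]
#3 0xa3→b20/s4 L1-HIT; vc=[]
#4 0xa6→b20/s4 L1-HIT; vc=[]
#5 0xa1→b20/s4 L1-HIT; vc=[]
#6 0xa3→b20/s4 L1-HIT; vc=[]
#7 0x1e7→b60/s4 MISS; vc=[20]
#8 0xa6→b20/s4 VC-HIT; vc=[60]
#9 0xa4→b20/s4 L1-HIT; vc=[60]
#10 0x143→b40/s0 MISS; vc=[60,24]
#11 0xa3→b20/s4 L1-HIT; vc=[60,24]
#12 0x1bf→b55/s7 MISS; vc=[60,24]
#13 0xc7→b24/s0 VC-HIT; vc=[60,40]
#14 0x12c→b37/s5 MISS; vc=[60,40]
#15 0xa6→b20/s4 L1-HIT; vc=[60,40]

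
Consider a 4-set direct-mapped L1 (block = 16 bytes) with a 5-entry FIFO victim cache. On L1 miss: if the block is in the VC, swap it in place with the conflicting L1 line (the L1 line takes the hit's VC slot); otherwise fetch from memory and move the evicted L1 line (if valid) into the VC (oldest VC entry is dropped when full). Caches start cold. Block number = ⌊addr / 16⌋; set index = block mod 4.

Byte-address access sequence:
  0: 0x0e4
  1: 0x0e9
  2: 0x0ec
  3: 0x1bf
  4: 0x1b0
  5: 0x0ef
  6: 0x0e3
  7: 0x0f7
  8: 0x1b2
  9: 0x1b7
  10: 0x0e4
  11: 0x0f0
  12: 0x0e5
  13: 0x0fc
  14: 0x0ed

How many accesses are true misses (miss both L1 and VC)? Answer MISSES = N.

#0 0xe4→b14/s2 MISS; vc=[]
#1 0xe9→b14/s2 L1-HIT; vc=[]
#2 0xec→b14/s2 L1-HIT; vc=[]
#3 0x1bf→b27/s3 MISS; vc=[]
#4 0x1b0→b27/s3 L1-HIT; vc=[]
#5 0xef→b14/s2 L1-HIT; vc=[]
#6 0xe3→b14/s2 L1-HIT; vc=[]
#7 0xf7→b15/s3 MISS; vc=[27]
#8 0x1b2→b27/s3 VC-HIT; vc=[15]
#9 0x1b7→b27/s3 L1-HIT; vc=[15]
#10 0xe4→b14/s2 L1-HIT; vc=[15]
#11 0xf0→b15/s3 VC-HIT; vc=[27]
#12 0xe5→b14/s2 L1-HIT; vc=[27]
#13 0xfc→b15/s3 L1-HIT; vc=[27]
#14 0xed→b14/s2 L1-HIT; vc=[27]

MISSES = 3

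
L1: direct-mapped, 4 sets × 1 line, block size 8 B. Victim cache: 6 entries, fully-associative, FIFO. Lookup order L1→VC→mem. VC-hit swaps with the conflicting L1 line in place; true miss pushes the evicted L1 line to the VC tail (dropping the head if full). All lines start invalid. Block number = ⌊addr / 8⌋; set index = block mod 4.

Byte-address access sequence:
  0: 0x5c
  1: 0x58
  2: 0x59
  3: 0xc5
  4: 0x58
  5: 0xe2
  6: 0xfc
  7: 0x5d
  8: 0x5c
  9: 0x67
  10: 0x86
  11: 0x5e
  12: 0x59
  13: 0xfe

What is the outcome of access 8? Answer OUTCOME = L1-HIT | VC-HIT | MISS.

OUTCOME = L1-HIT

#0 0x5c→b11/s3 MISS; vc=[]
#1 0x58→b11/s3 L1-HIT; vc=[]
#2 0x59→b11/s3 L1-HIT; vc=[]
#3 0xc5→b24/s0 MISS; vc=[]
#4 0x58→b11/s3 L1-HIT; vc=[]
#5 0xe2→b28/s0 MISS; vc=[24]
#6 0xfc→b31/s3 MISS; vc=[24,11]
#7 0x5d→b11/s3 VC-HIT; vc=[24,31]
#8 0x5c→b11/s3 L1-HIT; vc=[24,31]
#9 0x67→b12/s0 MISS; vc=[24,31,28]
#10 0x86→b16/s0 MISS; vc=[24,31,28,12]
#11 0x5e→b11/s3 L1-HIT; vc=[24,31,28,12]
#12 0x59→b11/s3 L1-HIT; vc=[24,31,28,12]
#13 0xfe→b31/s3 VC-HIT; vc=[24,11,28,12]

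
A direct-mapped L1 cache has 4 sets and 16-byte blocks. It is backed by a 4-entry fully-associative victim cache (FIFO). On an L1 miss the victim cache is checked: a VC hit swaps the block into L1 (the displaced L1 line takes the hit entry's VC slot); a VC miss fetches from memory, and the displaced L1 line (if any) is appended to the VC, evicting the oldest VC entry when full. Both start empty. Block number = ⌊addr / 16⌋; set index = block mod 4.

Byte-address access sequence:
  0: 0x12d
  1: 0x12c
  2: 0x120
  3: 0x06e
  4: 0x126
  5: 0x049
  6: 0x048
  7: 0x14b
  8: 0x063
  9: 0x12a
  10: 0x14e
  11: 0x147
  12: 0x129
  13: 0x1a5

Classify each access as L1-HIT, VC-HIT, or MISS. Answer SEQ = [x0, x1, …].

#0 0x12d→b18/s2 MISS; vc=[]
#1 0x12c→b18/s2 L1-HIT; vc=[]
#2 0x120→b18/s2 L1-HIT; vc=[]
#3 0x6e→b6/s2 MISS; vc=[18]
#4 0x126→b18/s2 VC-HIT; vc=[6]
#5 0x49→b4/s0 MISS; vc=[6]
#6 0x48→b4/s0 L1-HIT; vc=[6]
#7 0x14b→b20/s0 MISS; vc=[6,4]
#8 0x63→b6/s2 VC-HIT; vc=[18,4]
#9 0x12a→b18/s2 VC-HIT; vc=[6,4]
#10 0x14e→b20/s0 L1-HIT; vc=[6,4]
#11 0x147→b20/s0 L1-HIT; vc=[6,4]
#12 0x129→b18/s2 L1-HIT; vc=[6,4]
#13 0x1a5→b26/s2 MISS; vc=[6,4,18]

SEQ = [MISS, L1-HIT, L1-HIT, MISS, VC-HIT, MISS, L1-HIT, MISS, VC-HIT, VC-HIT, L1-HIT, L1-HIT, L1-HIT, MISS]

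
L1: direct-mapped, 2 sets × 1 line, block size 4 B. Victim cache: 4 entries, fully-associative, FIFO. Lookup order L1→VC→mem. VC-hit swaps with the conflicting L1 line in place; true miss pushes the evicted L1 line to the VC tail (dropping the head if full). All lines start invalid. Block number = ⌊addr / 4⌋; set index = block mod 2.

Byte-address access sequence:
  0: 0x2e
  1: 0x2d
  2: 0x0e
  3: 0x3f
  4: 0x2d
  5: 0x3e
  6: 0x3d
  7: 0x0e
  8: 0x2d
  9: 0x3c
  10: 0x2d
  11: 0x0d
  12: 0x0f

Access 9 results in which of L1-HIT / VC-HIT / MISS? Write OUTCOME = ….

OUTCOME = VC-HIT

#0 0x2e→b11/s1 MISS; vc=[]
#1 0x2d→b11/s1 L1-HIT; vc=[]
#2 0xe→b3/s1 MISS; vc=[11]
#3 0x3f→b15/s1 MISS; vc=[11,3]
#4 0x2d→b11/s1 VC-HIT; vc=[15,3]
#5 0x3e→b15/s1 VC-HIT; vc=[11,3]
#6 0x3d→b15/s1 L1-HIT; vc=[11,3]
#7 0xe→b3/s1 VC-HIT; vc=[11,15]
#8 0x2d→b11/s1 VC-HIT; vc=[3,15]
#9 0x3c→b15/s1 VC-HIT; vc=[3,11]
#10 0x2d→b11/s1 VC-HIT; vc=[3,15]
#11 0xd→b3/s1 VC-HIT; vc=[11,15]
#12 0xf→b3/s1 L1-HIT; vc=[11,15]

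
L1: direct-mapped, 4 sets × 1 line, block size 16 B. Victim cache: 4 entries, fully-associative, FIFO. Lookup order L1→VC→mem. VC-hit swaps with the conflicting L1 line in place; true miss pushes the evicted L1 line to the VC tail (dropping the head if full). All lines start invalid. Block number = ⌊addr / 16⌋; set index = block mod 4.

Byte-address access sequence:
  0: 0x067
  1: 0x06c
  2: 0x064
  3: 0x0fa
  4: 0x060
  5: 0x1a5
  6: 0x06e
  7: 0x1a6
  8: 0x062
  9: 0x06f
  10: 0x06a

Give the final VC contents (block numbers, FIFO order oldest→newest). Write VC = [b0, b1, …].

0: 0x67 (blk 6, set 2) → MISS  vc=[]
1: 0x6c (blk 6, set 2) → L1-HIT  vc=[]
2: 0x64 (blk 6, set 2) → L1-HIT  vc=[]
3: 0xfa (blk 15, set 3) → MISS  vc=[]
4: 0x60 (blk 6, set 2) → L1-HIT  vc=[]
5: 0x1a5 (blk 26, set 2) → MISS  vc=[6]
6: 0x6e (blk 6, set 2) → VC-HIT  vc=[26]
7: 0x1a6 (blk 26, set 2) → VC-HIT  vc=[6]
8: 0x62 (blk 6, set 2) → VC-HIT  vc=[26]
9: 0x6f (blk 6, set 2) → L1-HIT  vc=[26]
10: 0x6a (blk 6, set 2) → L1-HIT  vc=[26]

VC = [26]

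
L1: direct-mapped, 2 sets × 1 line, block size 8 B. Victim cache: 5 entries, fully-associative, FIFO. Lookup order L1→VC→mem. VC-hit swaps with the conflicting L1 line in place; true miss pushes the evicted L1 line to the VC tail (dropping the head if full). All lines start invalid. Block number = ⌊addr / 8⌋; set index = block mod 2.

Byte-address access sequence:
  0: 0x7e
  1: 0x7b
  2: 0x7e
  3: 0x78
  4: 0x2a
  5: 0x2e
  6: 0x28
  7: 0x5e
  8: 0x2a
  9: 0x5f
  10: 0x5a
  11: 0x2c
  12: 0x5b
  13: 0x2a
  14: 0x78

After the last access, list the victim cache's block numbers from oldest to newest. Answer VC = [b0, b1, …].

VC = [5, 11]

#0 0x7e→b15/s1 MISS; vc=[]
#1 0x7b→b15/s1 L1-HIT; vc=[]
#2 0x7e→b15/s1 L1-HIT; vc=[]
#3 0x78→b15/s1 L1-HIT; vc=[]
#4 0x2a→b5/s1 MISS; vc=[15]
#5 0x2e→b5/s1 L1-HIT; vc=[15]
#6 0x28→b5/s1 L1-HIT; vc=[15]
#7 0x5e→b11/s1 MISS; vc=[15,5]
#8 0x2a→b5/s1 VC-HIT; vc=[15,11]
#9 0x5f→b11/s1 VC-HIT; vc=[15,5]
#10 0x5a→b11/s1 L1-HIT; vc=[15,5]
#11 0x2c→b5/s1 VC-HIT; vc=[15,11]
#12 0x5b→b11/s1 VC-HIT; vc=[15,5]
#13 0x2a→b5/s1 VC-HIT; vc=[15,11]
#14 0x78→b15/s1 VC-HIT; vc=[5,11]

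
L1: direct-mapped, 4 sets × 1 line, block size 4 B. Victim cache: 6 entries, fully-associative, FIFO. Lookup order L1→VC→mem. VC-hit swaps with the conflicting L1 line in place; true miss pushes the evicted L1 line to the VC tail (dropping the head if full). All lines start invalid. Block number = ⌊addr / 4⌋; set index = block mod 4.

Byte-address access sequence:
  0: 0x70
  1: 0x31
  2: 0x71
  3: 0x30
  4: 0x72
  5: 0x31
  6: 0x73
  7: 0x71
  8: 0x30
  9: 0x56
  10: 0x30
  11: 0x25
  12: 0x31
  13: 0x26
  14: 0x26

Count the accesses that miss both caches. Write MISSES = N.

  [0] addr=0x70 blk=28 s=0: MISS | VC []
  [1] addr=0x31 blk=12 s=0: MISS | VC [28]
  [2] addr=0x71 blk=28 s=0: VC-HIT | VC [12]
  [3] addr=0x30 blk=12 s=0: VC-HIT | VC [28]
  [4] addr=0x72 blk=28 s=0: VC-HIT | VC [12]
  [5] addr=0x31 blk=12 s=0: VC-HIT | VC [28]
  [6] addr=0x73 blk=28 s=0: VC-HIT | VC [12]
  [7] addr=0x71 blk=28 s=0: L1-HIT | VC [12]
  [8] addr=0x30 blk=12 s=0: VC-HIT | VC [28]
  [9] addr=0x56 blk=21 s=1: MISS | VC [28]
  [10] addr=0x30 blk=12 s=0: L1-HIT | VC [28]
  [11] addr=0x25 blk=9 s=1: MISS | VC [28, 21]
  [12] addr=0x31 blk=12 s=0: L1-HIT | VC [28, 21]
  [13] addr=0x26 blk=9 s=1: L1-HIT | VC [28, 21]
  [14] addr=0x26 blk=9 s=1: L1-HIT | VC [28, 21]

MISSES = 4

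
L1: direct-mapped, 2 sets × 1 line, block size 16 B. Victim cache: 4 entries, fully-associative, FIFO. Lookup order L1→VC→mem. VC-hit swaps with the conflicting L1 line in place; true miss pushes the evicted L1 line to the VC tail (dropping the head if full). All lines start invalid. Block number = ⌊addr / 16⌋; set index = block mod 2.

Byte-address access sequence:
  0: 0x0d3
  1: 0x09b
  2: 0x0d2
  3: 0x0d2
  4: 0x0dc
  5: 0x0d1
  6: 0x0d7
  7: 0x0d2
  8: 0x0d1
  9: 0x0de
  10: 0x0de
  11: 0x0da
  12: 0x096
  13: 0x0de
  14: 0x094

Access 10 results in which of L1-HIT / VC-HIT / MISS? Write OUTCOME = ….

OUTCOME = L1-HIT

0: 0xd3 (blk 13, set 1) → MISS  vc=[]
1: 0x9b (blk 9, set 1) → MISS  vc=[13]
2: 0xd2 (blk 13, set 1) → VC-HIT  vc=[9]
3: 0xd2 (blk 13, set 1) → L1-HIT  vc=[9]
4: 0xdc (blk 13, set 1) → L1-HIT  vc=[9]
5: 0xd1 (blk 13, set 1) → L1-HIT  vc=[9]
6: 0xd7 (blk 13, set 1) → L1-HIT  vc=[9]
7: 0xd2 (blk 13, set 1) → L1-HIT  vc=[9]
8: 0xd1 (blk 13, set 1) → L1-HIT  vc=[9]
9: 0xde (blk 13, set 1) → L1-HIT  vc=[9]
10: 0xde (blk 13, set 1) → L1-HIT  vc=[9]
11: 0xda (blk 13, set 1) → L1-HIT  vc=[9]
12: 0x96 (blk 9, set 1) → VC-HIT  vc=[13]
13: 0xde (blk 13, set 1) → VC-HIT  vc=[9]
14: 0x94 (blk 9, set 1) → VC-HIT  vc=[13]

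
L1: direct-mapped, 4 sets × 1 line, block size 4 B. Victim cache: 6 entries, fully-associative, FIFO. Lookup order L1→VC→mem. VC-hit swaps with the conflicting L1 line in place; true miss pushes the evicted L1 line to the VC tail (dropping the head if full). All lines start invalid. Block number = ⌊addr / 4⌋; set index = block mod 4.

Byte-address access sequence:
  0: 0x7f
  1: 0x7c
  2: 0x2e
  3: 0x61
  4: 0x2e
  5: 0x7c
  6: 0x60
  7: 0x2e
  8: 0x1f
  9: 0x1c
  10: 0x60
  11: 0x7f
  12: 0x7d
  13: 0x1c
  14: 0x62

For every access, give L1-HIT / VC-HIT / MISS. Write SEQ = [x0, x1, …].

SEQ = [MISS, L1-HIT, MISS, MISS, L1-HIT, VC-HIT, L1-HIT, VC-HIT, MISS, L1-HIT, L1-HIT, VC-HIT, L1-HIT, VC-HIT, L1-HIT]

#0 0x7f→b31/s3 MISS; vc=[]
#1 0x7c→b31/s3 L1-HIT; vc=[]
#2 0x2e→b11/s3 MISS; vc=[31]
#3 0x61→b24/s0 MISS; vc=[31]
#4 0x2e→b11/s3 L1-HIT; vc=[31]
#5 0x7c→b31/s3 VC-HIT; vc=[11]
#6 0x60→b24/s0 L1-HIT; vc=[11]
#7 0x2e→b11/s3 VC-HIT; vc=[31]
#8 0x1f→b7/s3 MISS; vc=[31,11]
#9 0x1c→b7/s3 L1-HIT; vc=[31,11]
#10 0x60→b24/s0 L1-HIT; vc=[31,11]
#11 0x7f→b31/s3 VC-HIT; vc=[7,11]
#12 0x7d→b31/s3 L1-HIT; vc=[7,11]
#13 0x1c→b7/s3 VC-HIT; vc=[31,11]
#14 0x62→b24/s0 L1-HIT; vc=[31,11]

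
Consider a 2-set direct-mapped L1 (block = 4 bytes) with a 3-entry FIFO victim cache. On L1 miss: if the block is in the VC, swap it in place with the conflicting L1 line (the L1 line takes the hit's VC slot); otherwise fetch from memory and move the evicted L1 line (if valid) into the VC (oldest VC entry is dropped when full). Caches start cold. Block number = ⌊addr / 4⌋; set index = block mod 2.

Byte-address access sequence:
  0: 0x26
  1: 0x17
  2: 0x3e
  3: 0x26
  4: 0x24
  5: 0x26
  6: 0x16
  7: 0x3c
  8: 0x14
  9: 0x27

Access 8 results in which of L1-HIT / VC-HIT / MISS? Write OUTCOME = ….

OUTCOME = VC-HIT

#0 0x26→b9/s1 MISS; vc=[]
#1 0x17→b5/s1 MISS; vc=[9]
#2 0x3e→b15/s1 MISS; vc=[9,5]
#3 0x26→b9/s1 VC-HIT; vc=[15,5]
#4 0x24→b9/s1 L1-HIT; vc=[15,5]
#5 0x26→b9/s1 L1-HIT; vc=[15,5]
#6 0x16→b5/s1 VC-HIT; vc=[15,9]
#7 0x3c→b15/s1 VC-HIT; vc=[5,9]
#8 0x14→b5/s1 VC-HIT; vc=[15,9]
#9 0x27→b9/s1 VC-HIT; vc=[15,5]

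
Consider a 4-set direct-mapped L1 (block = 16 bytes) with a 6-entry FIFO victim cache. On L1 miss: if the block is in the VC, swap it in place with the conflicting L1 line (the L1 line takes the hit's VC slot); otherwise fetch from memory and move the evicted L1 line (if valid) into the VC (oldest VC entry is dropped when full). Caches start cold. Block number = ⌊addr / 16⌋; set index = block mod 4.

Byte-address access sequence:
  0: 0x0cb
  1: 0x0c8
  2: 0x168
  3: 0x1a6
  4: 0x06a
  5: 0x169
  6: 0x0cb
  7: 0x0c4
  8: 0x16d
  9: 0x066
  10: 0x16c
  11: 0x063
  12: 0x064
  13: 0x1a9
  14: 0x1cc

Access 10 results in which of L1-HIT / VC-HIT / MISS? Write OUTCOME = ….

OUTCOME = VC-HIT

#0 0xcb→b12/s0 MISS; vc=[]
#1 0xc8→b12/s0 L1-HIT; vc=[]
#2 0x168→b22/s2 MISS; vc=[]
#3 0x1a6→b26/s2 MISS; vc=[22]
#4 0x6a→b6/s2 MISS; vc=[22,26]
#5 0x169→b22/s2 VC-HIT; vc=[6,26]
#6 0xcb→b12/s0 L1-HIT; vc=[6,26]
#7 0xc4→b12/s0 L1-HIT; vc=[6,26]
#8 0x16d→b22/s2 L1-HIT; vc=[6,26]
#9 0x66→b6/s2 VC-HIT; vc=[22,26]
#10 0x16c→b22/s2 VC-HIT; vc=[6,26]
#11 0x63→b6/s2 VC-HIT; vc=[22,26]
#12 0x64→b6/s2 L1-HIT; vc=[22,26]
#13 0x1a9→b26/s2 VC-HIT; vc=[22,6]
#14 0x1cc→b28/s0 MISS; vc=[22,6,12]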